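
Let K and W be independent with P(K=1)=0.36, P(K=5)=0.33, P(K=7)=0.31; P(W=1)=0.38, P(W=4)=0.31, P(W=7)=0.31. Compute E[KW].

E[KW] = Σ_k Σ_w kw · P(K=k)P(W=w)
 = 1·0.1368 + 4·0.1116 + 7·0.1116 + 5·0.1254 + 20·0.1023 + 35·0.1023 + 7·0.1178 + 28·0.0961 + 49·0.0961
 = 0.1368 + 0.4464 + 0.7812 + 0.627 + 2.046 + 3.5805 + 0.8246 + 2.6908 + 4.7089
 = 15.8422

15.8422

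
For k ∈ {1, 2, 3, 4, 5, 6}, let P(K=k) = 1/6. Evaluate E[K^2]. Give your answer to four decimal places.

E[K^2] = Σ k^2·P(K=k)
 = 1·1/6 + 4·1/6 + 9·1/6 + 16·1/6 + 25·1/6 + 36·1/6
 = 1/6 + 2/3 + 3/2 + 8/3 + 25/6 + 6
 = 91/6

15.1667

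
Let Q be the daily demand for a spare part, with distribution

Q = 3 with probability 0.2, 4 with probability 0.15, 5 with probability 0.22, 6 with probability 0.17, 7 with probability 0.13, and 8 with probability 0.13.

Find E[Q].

E[Q] = Σ q·P(Q=q)
 = 3·0.2 + 4·0.15 + 5·0.22 + 6·0.17 + 7·0.13 + 8·0.13
 = 0.6 + 0.6 + 1.1 + 1.02 + 0.91 + 1.04
 = 5.27

5.27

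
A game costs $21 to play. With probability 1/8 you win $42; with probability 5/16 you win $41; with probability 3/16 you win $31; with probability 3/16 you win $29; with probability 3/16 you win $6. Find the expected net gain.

E[payout] = 42·1/8 + 41·5/16 + 31·3/16 + 29·3/16 + 6·3/16
 = 21/4 + 205/16 + 93/16 + 87/16 + 9/8
 = 487/16
Net = 487/16 - 21 = 151/16

9.4375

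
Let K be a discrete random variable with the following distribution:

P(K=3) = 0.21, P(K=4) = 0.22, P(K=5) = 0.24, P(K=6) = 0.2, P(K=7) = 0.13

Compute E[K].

E[K] = Σ k·P(K=k)
 = 3·0.21 + 4·0.22 + 5·0.24 + 6·0.2 + 7·0.13
 = 0.63 + 0.88 + 1.2 + 1.2 + 0.91
 = 4.82

4.82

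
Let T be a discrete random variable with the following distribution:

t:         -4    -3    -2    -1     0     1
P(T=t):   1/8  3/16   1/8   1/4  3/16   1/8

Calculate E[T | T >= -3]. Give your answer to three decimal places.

-1.071

P(T >= -3) = 3/16 + 1/8 + 1/4 + 3/16 + 1/8 = 7/8.
E[T | T >= -3] = [(-3)·3/16 + (-2)·1/8 + (-1)·1/4 + 0·3/16 + 1·1/8] / (7/8)
 = -15/16 / (7/8)
 = -15/14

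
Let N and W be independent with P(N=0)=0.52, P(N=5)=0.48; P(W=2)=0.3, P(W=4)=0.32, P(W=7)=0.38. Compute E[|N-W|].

3.3112

E[|N-W|] = Σ_n Σ_w |n-w| · P(N=n)P(W=w)
 = 2·0.156 + 4·0.1664 + 7·0.1976 + 3·0.144 + 1·0.1536 + 2·0.1824
 = 0.312 + 0.6656 + 1.3832 + 0.432 + 0.1536 + 0.3648
 = 3.3112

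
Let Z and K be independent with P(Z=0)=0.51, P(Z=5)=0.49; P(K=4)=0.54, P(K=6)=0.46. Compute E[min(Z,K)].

2.1854

E[min(Z,K)] = Σ_z Σ_k min(z,k) · P(Z=z)P(K=k)
 = 0·0.2754 + 0·0.2346 + 4·0.2646 + 5·0.2254
 = 0 + 0 + 1.0584 + 1.127
 = 2.1854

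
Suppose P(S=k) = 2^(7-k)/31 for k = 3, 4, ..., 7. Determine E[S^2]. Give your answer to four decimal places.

E[S^2] = Σ s^2·P(S=s)
 = 9·16/31 + 16·8/31 + 25·4/31 + 36·2/31 + 49·1/31
 = 144/31 + 128/31 + 100/31 + 72/31 + 49/31
 = 493/31

15.9032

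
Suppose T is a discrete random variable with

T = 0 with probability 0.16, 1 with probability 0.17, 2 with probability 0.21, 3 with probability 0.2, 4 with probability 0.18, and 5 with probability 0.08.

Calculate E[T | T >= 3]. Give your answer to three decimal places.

3.739

P(T >= 3) = 0.2 + 0.18 + 0.08 = 0.46.
E[T | T >= 3] = [3·0.2 + 4·0.18 + 5·0.08] / 0.46
 = 1.72 / 0.46
 = 86/23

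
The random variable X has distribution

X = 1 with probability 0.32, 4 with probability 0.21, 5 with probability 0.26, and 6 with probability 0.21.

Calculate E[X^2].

E[X^2] = Σ x^2·P(X=x)
 = 1·0.32 + 16·0.21 + 25·0.26 + 36·0.21
 = 0.32 + 3.36 + 6.5 + 7.56
 = 17.74

17.74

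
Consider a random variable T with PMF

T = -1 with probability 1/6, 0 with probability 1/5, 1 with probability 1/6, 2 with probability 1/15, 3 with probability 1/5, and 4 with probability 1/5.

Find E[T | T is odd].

P(T is odd) = 1/6 + 1/6 + 1/5 = 8/15.
E[T | T is odd] = [(-1)·1/6 + 1·1/6 + 3·1/5] / (8/15)
 = 3/5 / (8/15)
 = 9/8

1.125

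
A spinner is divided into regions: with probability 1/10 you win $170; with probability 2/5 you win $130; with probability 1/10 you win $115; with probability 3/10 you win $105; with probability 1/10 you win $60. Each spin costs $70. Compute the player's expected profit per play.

E[payout] = 170·1/10 + 130·2/5 + 115·1/10 + 105·3/10 + 60·1/10
 = 17 + 52 + 23/2 + 63/2 + 6
 = 118
Net = 118 - 70 = 48

48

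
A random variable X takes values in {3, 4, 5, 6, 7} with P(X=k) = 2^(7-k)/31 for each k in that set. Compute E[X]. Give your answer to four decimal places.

E[X] = Σ x·P(X=x)
 = 3·16/31 + 4·8/31 + 5·4/31 + 6·2/31 + 7·1/31
 = 48/31 + 32/31 + 20/31 + 12/31 + 7/31
 = 119/31

3.8387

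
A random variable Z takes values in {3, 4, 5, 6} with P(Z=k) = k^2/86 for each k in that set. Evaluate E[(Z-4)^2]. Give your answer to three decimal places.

E[(Z-4)^2] = Σ (z-4)^2·P(Z=z)
 = 1·9/86 + 0·8/43 + 1·25/86 + 4·18/43
 = 9/86 + 0 + 25/86 + 72/43
 = 89/43

2.070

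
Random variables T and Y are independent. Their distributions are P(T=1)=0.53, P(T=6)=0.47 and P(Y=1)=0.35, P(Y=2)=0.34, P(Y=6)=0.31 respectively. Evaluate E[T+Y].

6.24

E[T+Y] = Σ_t Σ_y (t+y) · P(T=t)P(Y=y)
 = 2·0.1855 + 3·0.1802 + 7·0.1643 + 7·0.1645 + 8·0.1598 + 12·0.1457
 = 0.371 + 0.5406 + 1.1501 + 1.1515 + 1.2784 + 1.7484
 = 6.24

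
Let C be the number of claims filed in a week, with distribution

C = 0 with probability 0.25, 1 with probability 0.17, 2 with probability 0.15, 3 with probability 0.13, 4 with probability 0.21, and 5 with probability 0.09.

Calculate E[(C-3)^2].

3.65

E[(C-3)^2] = Σ (c-3)^2·P(C=c)
 = 9·0.25 + 4·0.17 + 1·0.15 + 0·0.13 + 1·0.21 + 4·0.09
 = 2.25 + 0.68 + 0.15 + 0 + 0.21 + 0.36
 = 3.65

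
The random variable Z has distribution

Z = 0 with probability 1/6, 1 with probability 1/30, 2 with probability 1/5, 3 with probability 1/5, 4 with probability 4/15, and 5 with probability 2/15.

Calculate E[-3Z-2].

-10.3

E[-3Z-2] = Σ (-3z-2)·P(Z=z)
 = (-2)·1/6 + (-5)·1/30 + (-8)·1/5 + (-11)·1/5 + (-14)·4/15 + (-17)·2/15
 = (-1/3) + (-1/6) + (-8/5) + (-11/5) + (-56/15) + (-34/15)
 = -103/10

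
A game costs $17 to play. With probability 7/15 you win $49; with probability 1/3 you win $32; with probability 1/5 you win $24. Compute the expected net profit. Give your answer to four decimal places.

21.3333

E[payout] = 49·7/15 + 32·1/3 + 24·1/5
 = 343/15 + 32/3 + 24/5
 = 115/3
Net = 115/3 - 17 = 64/3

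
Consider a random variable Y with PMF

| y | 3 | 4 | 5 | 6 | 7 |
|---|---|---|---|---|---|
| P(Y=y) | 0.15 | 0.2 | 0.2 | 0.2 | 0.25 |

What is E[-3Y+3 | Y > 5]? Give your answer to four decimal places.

P(Y > 5) = 0.2 + 0.25 = 0.45.
E[-3Y+3 | Y > 5] = [(-15)·0.2 + (-18)·0.25] / 0.45
 = -7.5 / 0.45
 = -50/3

-16.6667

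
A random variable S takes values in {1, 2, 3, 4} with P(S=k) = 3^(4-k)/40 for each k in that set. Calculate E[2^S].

E[2^S] = Σ 2^s·P(S=s)
 = 2·27/40 + 4·9/40 + 8·3/40 + 16·1/40
 = 27/20 + 9/10 + 3/5 + 2/5
 = 13/4

3.25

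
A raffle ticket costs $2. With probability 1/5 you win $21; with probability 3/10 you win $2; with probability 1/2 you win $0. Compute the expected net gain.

2.8

E[payout] = 21·1/5 + 2·3/10 + 0·1/2
 = 21/5 + 3/5 + 0
 = 24/5
Net = 24/5 - 2 = 14/5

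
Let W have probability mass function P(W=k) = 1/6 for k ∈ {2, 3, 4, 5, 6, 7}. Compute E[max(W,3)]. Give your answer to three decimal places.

4.667

E[max(W,3)] = Σ max(w,3)·P(W=w)
 = 3·1/6 + 3·1/6 + 4·1/6 + 5·1/6 + 6·1/6 + 7·1/6
 = 1/2 + 1/2 + 2/3 + 5/6 + 1 + 7/6
 = 14/3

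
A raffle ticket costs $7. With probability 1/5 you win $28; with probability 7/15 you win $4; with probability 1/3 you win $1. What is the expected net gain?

0.8

E[payout] = 28·1/5 + 4·7/15 + 1·1/3
 = 28/5 + 28/15 + 1/3
 = 39/5
Net = 39/5 - 7 = 4/5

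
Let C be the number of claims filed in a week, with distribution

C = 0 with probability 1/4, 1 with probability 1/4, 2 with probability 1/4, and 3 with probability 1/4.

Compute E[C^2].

3.5

E[C^2] = Σ c^2·P(C=c)
 = 0·1/4 + 1·1/4 + 4·1/4 + 9·1/4
 = 0 + 1/4 + 1 + 9/4
 = 7/2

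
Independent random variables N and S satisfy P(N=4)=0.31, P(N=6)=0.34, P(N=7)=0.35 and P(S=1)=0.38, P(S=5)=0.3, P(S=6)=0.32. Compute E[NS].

21.774

E[NS] = Σ_n Σ_s ns · P(N=n)P(S=s)
 = 4·0.1178 + 20·0.093 + 24·0.0992 + 6·0.1292 + 30·0.102 + 36·0.1088 + 7·0.133 + 35·0.105 + 42·0.112
 = 0.4712 + 1.86 + 2.3808 + 0.7752 + 3.06 + 3.9168 + 0.931 + 3.675 + 4.704
 = 21.774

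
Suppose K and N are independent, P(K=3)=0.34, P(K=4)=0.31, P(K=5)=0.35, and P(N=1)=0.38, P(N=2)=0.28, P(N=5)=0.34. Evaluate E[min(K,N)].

E[min(K,N)] = Σ_k Σ_n min(k,n) · P(K=k)P(N=n)
 = 1·0.1292 + 2·0.0952 + 3·0.1156 + 1·0.1178 + 2·0.0868 + 4·0.1054 + 1·0.133 + 2·0.098 + 5·0.119
 = 0.1292 + 0.1904 + 0.3468 + 0.1178 + 0.1736 + 0.4216 + 0.133 + 0.196 + 0.595
 = 2.3034

2.3034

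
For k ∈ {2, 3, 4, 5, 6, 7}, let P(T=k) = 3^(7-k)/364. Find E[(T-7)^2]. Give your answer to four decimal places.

21.0247

E[(T-7)^2] = Σ (t-7)^2·P(T=t)
 = 25·243/364 + 16·81/364 + 9·27/364 + 4·9/364 + 1·3/364 + 0·1/364
 = 6075/364 + 324/91 + 243/364 + 9/91 + 3/364 + 0
 = 7653/364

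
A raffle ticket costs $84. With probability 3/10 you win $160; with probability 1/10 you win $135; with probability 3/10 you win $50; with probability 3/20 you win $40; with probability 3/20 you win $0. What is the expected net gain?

E[payout] = 160·3/10 + 135·1/10 + 50·3/10 + 40·3/20 + 0·3/20
 = 48 + 27/2 + 15 + 6 + 0
 = 165/2
Net = 165/2 - 84 = -3/2

-1.5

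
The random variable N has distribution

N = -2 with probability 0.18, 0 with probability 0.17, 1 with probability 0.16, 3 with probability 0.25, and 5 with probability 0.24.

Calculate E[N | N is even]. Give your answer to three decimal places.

P(N is even) = 0.18 + 0.17 = 0.35.
E[N | N is even] = [(-2)·0.18 + 0·0.17] / 0.35
 = -0.36 / 0.35
 = -36/35

-1.029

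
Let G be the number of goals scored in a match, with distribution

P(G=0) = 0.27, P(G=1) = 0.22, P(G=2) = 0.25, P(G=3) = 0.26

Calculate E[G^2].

E[G^2] = Σ g^2·P(G=g)
 = 0·0.27 + 1·0.22 + 4·0.25 + 9·0.26
 = 0 + 0.22 + 1 + 2.34
 = 3.56

3.56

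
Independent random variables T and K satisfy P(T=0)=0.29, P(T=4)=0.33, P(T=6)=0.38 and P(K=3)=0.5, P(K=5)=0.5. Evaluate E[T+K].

E[T+K] = Σ_t Σ_k (t+k) · P(T=t)P(K=k)
 = 3·0.145 + 5·0.145 + 7·0.165 + 9·0.165 + 9·0.19 + 11·0.19
 = 0.435 + 0.725 + 1.155 + 1.485 + 1.71 + 2.09
 = 7.6

7.6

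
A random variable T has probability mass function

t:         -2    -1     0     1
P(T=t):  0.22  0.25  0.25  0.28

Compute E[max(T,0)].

E[max(T,0)] = Σ max(t,0)·P(T=t)
 = 0·0.22 + 0·0.25 + 0·0.25 + 1·0.28
 = 0 + 0 + 0 + 0.28
 = 0.28

0.28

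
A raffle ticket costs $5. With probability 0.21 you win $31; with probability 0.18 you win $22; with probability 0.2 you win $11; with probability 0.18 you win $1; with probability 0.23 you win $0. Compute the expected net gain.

7.85

E[payout] = 31·0.21 + 22·0.18 + 11·0.2 + 1·0.18 + 0·0.23
 = 6.51 + 3.96 + 2.2 + 0.18 + 0
 = 12.85
Net = 12.85 - 5 = 7.85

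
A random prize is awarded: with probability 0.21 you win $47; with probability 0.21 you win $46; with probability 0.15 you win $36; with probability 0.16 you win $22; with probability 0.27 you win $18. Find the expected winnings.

E[payout] = 47·0.21 + 46·0.21 + 36·0.15 + 22·0.16 + 18·0.27
 = 9.87 + 9.66 + 5.4 + 3.52 + 4.86
 = 33.31

33.31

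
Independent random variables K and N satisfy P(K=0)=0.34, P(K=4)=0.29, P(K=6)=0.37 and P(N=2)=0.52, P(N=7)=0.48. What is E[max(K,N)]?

5.4712

E[max(K,N)] = Σ_k Σ_n max(k,n) · P(K=k)P(N=n)
 = 2·0.1768 + 7·0.1632 + 4·0.1508 + 7·0.1392 + 6·0.1924 + 7·0.1776
 = 0.3536 + 1.1424 + 0.6032 + 0.9744 + 1.1544 + 1.2432
 = 5.4712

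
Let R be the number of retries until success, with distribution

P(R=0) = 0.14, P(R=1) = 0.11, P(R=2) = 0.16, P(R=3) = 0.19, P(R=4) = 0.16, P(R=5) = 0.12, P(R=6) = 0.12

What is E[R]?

2.96

E[R] = Σ r·P(R=r)
 = 0·0.14 + 1·0.11 + 2·0.16 + 3·0.19 + 4·0.16 + 5·0.12 + 6·0.12
 = 0 + 0.11 + 0.32 + 0.57 + 0.64 + 0.6 + 0.72
 = 2.96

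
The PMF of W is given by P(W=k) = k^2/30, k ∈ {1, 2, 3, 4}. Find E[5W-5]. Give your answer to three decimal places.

E[5W-5] = Σ (5w-5)·P(W=w)
 = 0·1/30 + 5·2/15 + 10·3/10 + 15·8/15
 = 0 + 2/3 + 3 + 8
 = 35/3

11.667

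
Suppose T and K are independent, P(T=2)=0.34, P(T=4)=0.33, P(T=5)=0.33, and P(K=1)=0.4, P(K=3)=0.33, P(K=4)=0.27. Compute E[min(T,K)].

E[min(T,K)] = Σ_t Σ_k min(t,k) · P(T=t)P(K=k)
 = 1·0.136 + 2·0.1122 + 2·0.0918 + 1·0.132 + 3·0.1089 + 4·0.0891 + 1·0.132 + 3·0.1089 + 4·0.0891
 = 0.136 + 0.2244 + 0.1836 + 0.132 + 0.3267 + 0.3564 + 0.132 + 0.3267 + 0.3564
 = 2.1742

2.1742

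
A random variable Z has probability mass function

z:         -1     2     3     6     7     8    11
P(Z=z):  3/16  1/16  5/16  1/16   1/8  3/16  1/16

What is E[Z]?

4.3125

E[Z] = Σ z·P(Z=z)
 = (-1)·3/16 + 2·1/16 + 3·5/16 + 6·1/16 + 7·1/8 + 8·3/16 + 11·1/16
 = (-3/16) + 1/8 + 15/16 + 3/8 + 7/8 + 3/2 + 11/16
 = 69/16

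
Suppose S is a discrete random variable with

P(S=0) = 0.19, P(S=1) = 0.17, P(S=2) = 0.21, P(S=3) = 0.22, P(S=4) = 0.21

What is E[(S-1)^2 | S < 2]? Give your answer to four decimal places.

P(S < 2) = 0.19 + 0.17 = 0.36.
E[(S-1)^2 | S < 2] = [1·0.19 + 0·0.17] / 0.36
 = 0.19 / 0.36
 = 19/36

0.5278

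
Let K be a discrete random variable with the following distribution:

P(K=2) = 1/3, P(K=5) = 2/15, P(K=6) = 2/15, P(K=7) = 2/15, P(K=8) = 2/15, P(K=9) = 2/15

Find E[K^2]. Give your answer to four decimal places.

E[K^2] = Σ k^2·P(K=k)
 = 4·1/3 + 25·2/15 + 36·2/15 + 49·2/15 + 64·2/15 + 81·2/15
 = 4/3 + 10/3 + 24/5 + 98/15 + 128/15 + 54/5
 = 106/3

35.3333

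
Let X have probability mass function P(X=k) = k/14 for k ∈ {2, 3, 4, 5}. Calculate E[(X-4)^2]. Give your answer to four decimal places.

1.1429

E[(X-4)^2] = Σ (x-4)^2·P(X=x)
 = 4·1/7 + 1·3/14 + 0·2/7 + 1·5/14
 = 4/7 + 3/14 + 0 + 5/14
 = 8/7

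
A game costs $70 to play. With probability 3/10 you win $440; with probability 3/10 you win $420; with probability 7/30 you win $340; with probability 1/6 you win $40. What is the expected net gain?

274

E[payout] = 440·3/10 + 420·3/10 + 340·7/30 + 40·1/6
 = 132 + 126 + 238/3 + 20/3
 = 344
Net = 344 - 70 = 274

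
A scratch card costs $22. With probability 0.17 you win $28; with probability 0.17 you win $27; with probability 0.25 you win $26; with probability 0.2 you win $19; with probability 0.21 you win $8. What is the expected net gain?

E[payout] = 28·0.17 + 27·0.17 + 26·0.25 + 19·0.2 + 8·0.21
 = 4.76 + 4.59 + 6.5 + 3.8 + 1.68
 = 21.33
Net = 21.33 - 22 = -0.67

-0.67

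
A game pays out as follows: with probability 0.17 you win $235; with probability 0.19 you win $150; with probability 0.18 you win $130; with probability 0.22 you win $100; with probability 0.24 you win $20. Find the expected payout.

118.65

E[payout] = 235·0.17 + 150·0.19 + 130·0.18 + 100·0.22 + 20·0.24
 = 39.95 + 28.5 + 23.4 + 22 + 4.8
 = 118.65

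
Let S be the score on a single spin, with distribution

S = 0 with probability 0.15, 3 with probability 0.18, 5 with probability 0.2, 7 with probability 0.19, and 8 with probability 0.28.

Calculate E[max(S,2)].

E[max(S,2)] = Σ max(s,2)·P(S=s)
 = 2·0.15 + 3·0.18 + 5·0.2 + 7·0.19 + 8·0.28
 = 0.3 + 0.54 + 1 + 1.33 + 2.24
 = 5.41

5.41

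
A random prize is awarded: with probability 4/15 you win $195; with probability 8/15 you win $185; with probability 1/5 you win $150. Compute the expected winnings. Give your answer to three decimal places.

E[payout] = 195·4/15 + 185·8/15 + 150·1/5
 = 52 + 296/3 + 30
 = 542/3

180.667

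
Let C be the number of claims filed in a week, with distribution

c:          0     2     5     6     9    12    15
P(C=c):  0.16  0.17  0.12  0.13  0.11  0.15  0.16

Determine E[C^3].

923.83

E[C^3] = Σ c^3·P(C=c)
 = 0·0.16 + 8·0.17 + 125·0.12 + 216·0.13 + 729·0.11 + 1728·0.15 + 3375·0.16
 = 0 + 1.36 + 15 + 28.08 + 80.19 + 259.2 + 540
 = 923.83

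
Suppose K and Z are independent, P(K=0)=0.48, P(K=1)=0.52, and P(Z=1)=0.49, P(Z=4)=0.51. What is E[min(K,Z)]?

0.52

E[min(K,Z)] = Σ_k Σ_z min(k,z) · P(K=k)P(Z=z)
 = 0·0.2352 + 0·0.2448 + 1·0.2548 + 1·0.2652
 = 0 + 0 + 0.2548 + 0.2652
 = 0.52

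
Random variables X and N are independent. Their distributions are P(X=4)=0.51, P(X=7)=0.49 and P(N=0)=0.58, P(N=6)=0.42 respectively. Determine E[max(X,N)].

E[max(X,N)] = Σ_x Σ_n max(x,n) · P(X=x)P(N=n)
 = 4·0.2958 + 6·0.2142 + 7·0.2842 + 7·0.2058
 = 1.1832 + 1.2852 + 1.9894 + 1.4406
 = 5.8984

5.8984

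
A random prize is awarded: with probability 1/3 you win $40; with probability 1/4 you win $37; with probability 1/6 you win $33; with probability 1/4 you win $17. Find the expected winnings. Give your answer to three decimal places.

E[payout] = 40·1/3 + 37·1/4 + 33·1/6 + 17·1/4
 = 40/3 + 37/4 + 11/2 + 17/4
 = 97/3

32.333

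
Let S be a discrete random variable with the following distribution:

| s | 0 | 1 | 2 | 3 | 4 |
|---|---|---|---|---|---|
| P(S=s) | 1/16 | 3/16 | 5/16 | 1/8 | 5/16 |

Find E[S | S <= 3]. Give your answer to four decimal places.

P(S <= 3) = 1/16 + 3/16 + 5/16 + 1/8 = 11/16.
E[S | S <= 3] = [0·1/16 + 1·3/16 + 2·5/16 + 3·1/8] / (11/16)
 = 19/16 / (11/16)
 = 19/11

1.7273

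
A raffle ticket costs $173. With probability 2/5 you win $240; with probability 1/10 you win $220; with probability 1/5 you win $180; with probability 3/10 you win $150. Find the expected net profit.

26

E[payout] = 240·2/5 + 220·1/10 + 180·1/5 + 150·3/10
 = 96 + 22 + 36 + 45
 = 199
Net = 199 - 173 = 26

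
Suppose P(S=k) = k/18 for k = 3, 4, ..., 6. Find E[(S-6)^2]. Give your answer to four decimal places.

2.6667

E[(S-6)^2] = Σ (s-6)^2·P(S=s)
 = 9·1/6 + 4·2/9 + 1·5/18 + 0·1/3
 = 3/2 + 8/9 + 5/18 + 0
 = 8/3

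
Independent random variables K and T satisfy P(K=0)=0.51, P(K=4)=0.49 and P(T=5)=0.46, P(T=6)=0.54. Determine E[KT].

E[KT] = Σ_k Σ_t kt · P(K=k)P(T=t)
 = 0·0.2346 + 0·0.2754 + 20·0.2254 + 24·0.2646
 = 0 + 0 + 4.508 + 6.3504
 = 10.8584

10.8584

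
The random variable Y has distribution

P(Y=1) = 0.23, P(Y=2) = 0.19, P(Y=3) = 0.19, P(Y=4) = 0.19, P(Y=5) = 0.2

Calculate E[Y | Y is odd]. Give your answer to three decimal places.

P(Y is odd) = 0.23 + 0.19 + 0.2 = 0.62.
E[Y | Y is odd] = [1·0.23 + 3·0.19 + 5·0.2] / 0.62
 = 1.8 / 0.62
 = 90/31

2.903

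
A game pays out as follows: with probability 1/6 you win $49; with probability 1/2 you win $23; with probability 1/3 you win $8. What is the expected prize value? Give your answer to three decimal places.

22.333

E[payout] = 49·1/6 + 23·1/2 + 8·1/3
 = 49/6 + 23/2 + 8/3
 = 67/3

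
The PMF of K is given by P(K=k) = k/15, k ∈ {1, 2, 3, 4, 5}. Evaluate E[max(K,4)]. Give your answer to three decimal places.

4.333

E[max(K,4)] = Σ max(k,4)·P(K=k)
 = 4·1/15 + 4·2/15 + 4·1/5 + 4·4/15 + 5·1/3
 = 4/15 + 8/15 + 4/5 + 16/15 + 5/3
 = 13/3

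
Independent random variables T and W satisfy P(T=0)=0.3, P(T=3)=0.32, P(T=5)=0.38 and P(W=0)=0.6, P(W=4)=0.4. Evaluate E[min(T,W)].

0.992

E[min(T,W)] = Σ_t Σ_w min(t,w) · P(T=t)P(W=w)
 = 0·0.18 + 0·0.12 + 0·0.192 + 3·0.128 + 0·0.228 + 4·0.152
 = 0 + 0 + 0 + 0.384 + 0 + 0.608
 = 0.992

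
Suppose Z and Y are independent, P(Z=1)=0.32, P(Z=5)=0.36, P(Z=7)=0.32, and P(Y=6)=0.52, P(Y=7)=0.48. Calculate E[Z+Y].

E[Z+Y] = Σ_z Σ_y (z+y) · P(Z=z)P(Y=y)
 = 7·0.1664 + 8·0.1536 + 11·0.1872 + 12·0.1728 + 13·0.1664 + 14·0.1536
 = 1.1648 + 1.2288 + 2.0592 + 2.0736 + 2.1632 + 2.1504
 = 10.84

10.84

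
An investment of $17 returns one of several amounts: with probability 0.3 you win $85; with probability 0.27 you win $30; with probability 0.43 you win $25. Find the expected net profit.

E[payout] = 85·0.3 + 30·0.27 + 25·0.43
 = 25.5 + 8.1 + 10.75
 = 44.35
Net = 44.35 - 17 = 27.35

27.35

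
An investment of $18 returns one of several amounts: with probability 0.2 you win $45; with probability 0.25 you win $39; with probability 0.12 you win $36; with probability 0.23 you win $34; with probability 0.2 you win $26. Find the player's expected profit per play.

18.09

E[payout] = 45·0.2 + 39·0.25 + 36·0.12 + 34·0.23 + 26·0.2
 = 9 + 9.75 + 4.32 + 7.82 + 5.2
 = 36.09
Net = 36.09 - 18 = 18.09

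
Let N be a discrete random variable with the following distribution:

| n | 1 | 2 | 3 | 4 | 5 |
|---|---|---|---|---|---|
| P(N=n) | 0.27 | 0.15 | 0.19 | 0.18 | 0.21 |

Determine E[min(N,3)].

E[min(N,3)] = Σ min(n,3)·P(N=n)
 = 1·0.27 + 2·0.15 + 3·0.19 + 3·0.18 + 3·0.21
 = 0.27 + 0.3 + 0.57 + 0.54 + 0.63
 = 2.31

2.31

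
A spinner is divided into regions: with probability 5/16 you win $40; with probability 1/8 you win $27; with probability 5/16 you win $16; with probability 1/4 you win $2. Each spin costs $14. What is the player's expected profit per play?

E[payout] = 40·5/16 + 27·1/8 + 16·5/16 + 2·1/4
 = 25/2 + 27/8 + 5 + 1/2
 = 171/8
Net = 171/8 - 14 = 59/8

7.375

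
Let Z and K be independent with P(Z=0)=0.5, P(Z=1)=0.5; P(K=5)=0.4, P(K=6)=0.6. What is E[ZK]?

E[ZK] = Σ_z Σ_k zk · P(Z=z)P(K=k)
 = 0·0.2 + 0·0.3 + 5·0.2 + 6·0.3
 = 0 + 0 + 1 + 1.8
 = 2.8

2.8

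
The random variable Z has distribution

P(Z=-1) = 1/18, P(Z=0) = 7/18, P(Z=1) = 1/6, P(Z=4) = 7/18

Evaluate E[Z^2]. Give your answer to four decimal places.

6.4444

E[Z^2] = Σ z^2·P(Z=z)
 = 1·1/18 + 0·7/18 + 1·1/6 + 16·7/18
 = 1/18 + 0 + 1/6 + 56/9
 = 58/9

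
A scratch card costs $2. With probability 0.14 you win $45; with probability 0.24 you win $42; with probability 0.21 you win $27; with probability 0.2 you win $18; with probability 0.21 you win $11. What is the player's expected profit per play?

25.96

E[payout] = 45·0.14 + 42·0.24 + 27·0.21 + 18·0.2 + 11·0.21
 = 6.3 + 10.08 + 5.67 + 3.6 + 2.31
 = 27.96
Net = 27.96 - 2 = 25.96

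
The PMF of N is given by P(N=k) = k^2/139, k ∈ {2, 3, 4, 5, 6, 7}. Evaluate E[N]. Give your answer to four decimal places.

5.6331

E[N] = Σ n·P(N=n)
 = 2·4/139 + 3·9/139 + 4·16/139 + 5·25/139 + 6·36/139 + 7·49/139
 = 8/139 + 27/139 + 64/139 + 125/139 + 216/139 + 343/139
 = 783/139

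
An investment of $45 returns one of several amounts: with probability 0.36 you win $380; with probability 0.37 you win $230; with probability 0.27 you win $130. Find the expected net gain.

212

E[payout] = 380·0.36 + 230·0.37 + 130·0.27
 = 136.8 + 85.1 + 35.1
 = 257
Net = 257 - 45 = 212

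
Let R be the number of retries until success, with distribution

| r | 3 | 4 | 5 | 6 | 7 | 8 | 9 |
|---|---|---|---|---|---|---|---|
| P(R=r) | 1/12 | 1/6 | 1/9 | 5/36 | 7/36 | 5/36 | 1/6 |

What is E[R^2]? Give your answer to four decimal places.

E[R^2] = Σ r^2·P(R=r)
 = 9·1/12 + 16·1/6 + 25·1/9 + 36·5/36 + 49·7/36 + 64·5/36 + 81·1/6
 = 3/4 + 8/3 + 25/9 + 5 + 343/36 + 80/9 + 27/2
 = 388/9

43.1111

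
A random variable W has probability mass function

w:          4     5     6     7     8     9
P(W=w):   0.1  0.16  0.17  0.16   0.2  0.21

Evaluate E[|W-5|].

2.03

E[|W-5|] = Σ |w-5|·P(W=w)
 = 1·0.1 + 0·0.16 + 1·0.17 + 2·0.16 + 3·0.2 + 4·0.21
 = 0.1 + 0 + 0.17 + 0.32 + 0.6 + 0.84
 = 2.03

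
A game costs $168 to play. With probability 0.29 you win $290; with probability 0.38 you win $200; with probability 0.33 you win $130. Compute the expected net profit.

E[payout] = 290·0.29 + 200·0.38 + 130·0.33
 = 84.1 + 76 + 42.9
 = 203
Net = 203 - 168 = 35

35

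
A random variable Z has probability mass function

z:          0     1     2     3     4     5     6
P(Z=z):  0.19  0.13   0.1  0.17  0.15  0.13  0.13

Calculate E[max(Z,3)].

3.8

E[max(Z,3)] = Σ max(z,3)·P(Z=z)
 = 3·0.19 + 3·0.13 + 3·0.1 + 3·0.17 + 4·0.15 + 5·0.13 + 6·0.13
 = 0.57 + 0.39 + 0.3 + 0.51 + 0.6 + 0.65 + 0.78
 = 3.8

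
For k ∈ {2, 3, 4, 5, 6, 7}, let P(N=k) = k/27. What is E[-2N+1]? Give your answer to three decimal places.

E[-2N+1] = Σ (-2n+1)·P(N=n)
 = (-3)·2/27 + (-5)·1/9 + (-7)·4/27 + (-9)·5/27 + (-11)·2/9 + (-13)·7/27
 = (-2/9) + (-5/9) + (-28/27) + (-5/3) + (-22/9) + (-91/27)
 = -251/27

-9.296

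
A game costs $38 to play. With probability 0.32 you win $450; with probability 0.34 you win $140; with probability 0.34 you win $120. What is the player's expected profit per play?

E[payout] = 450·0.32 + 140·0.34 + 120·0.34
 = 144 + 47.6 + 40.8
 = 232.4
Net = 232.4 - 38 = 194.4

194.4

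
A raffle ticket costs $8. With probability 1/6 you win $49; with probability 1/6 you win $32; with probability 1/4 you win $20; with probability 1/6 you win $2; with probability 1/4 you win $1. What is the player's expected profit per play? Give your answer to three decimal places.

11.083

E[payout] = 49·1/6 + 32·1/6 + 20·1/4 + 2·1/6 + 1·1/4
 = 49/6 + 16/3 + 5 + 1/3 + 1/4
 = 229/12
Net = 229/12 - 8 = 133/12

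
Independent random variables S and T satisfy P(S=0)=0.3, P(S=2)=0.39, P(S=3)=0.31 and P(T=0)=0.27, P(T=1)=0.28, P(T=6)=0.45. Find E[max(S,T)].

E[max(S,T)] = Σ_s Σ_t max(s,t) · P(S=s)P(T=t)
 = 0·0.081 + 1·0.084 + 6·0.135 + 2·0.1053 + 2·0.1092 + 6·0.1755 + 3·0.0837 + 3·0.0868 + 6·0.1395
 = 0 + 0.084 + 0.81 + 0.2106 + 0.2184 + 1.053 + 0.2511 + 0.2604 + 0.837
 = 3.7245

3.7245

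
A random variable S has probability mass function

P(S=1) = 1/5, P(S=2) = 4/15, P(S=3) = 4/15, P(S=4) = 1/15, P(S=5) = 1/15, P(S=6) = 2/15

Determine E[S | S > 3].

5.25

P(S > 3) = 1/15 + 1/15 + 2/15 = 4/15.
E[S | S > 3] = [4·1/15 + 5·1/15 + 6·2/15] / (4/15)
 = 7/5 / (4/15)
 = 21/4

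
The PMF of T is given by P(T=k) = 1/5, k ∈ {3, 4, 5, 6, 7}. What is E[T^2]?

27

E[T^2] = Σ t^2·P(T=t)
 = 9·1/5 + 16·1/5 + 25·1/5 + 36·1/5 + 49·1/5
 = 9/5 + 16/5 + 5 + 36/5 + 49/5
 = 27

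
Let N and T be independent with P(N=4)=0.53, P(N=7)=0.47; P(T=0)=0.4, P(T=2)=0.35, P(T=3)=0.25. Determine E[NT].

E[NT] = Σ_n Σ_t nt · P(N=n)P(T=t)
 = 0·0.212 + 8·0.1855 + 12·0.1325 + 0·0.188 + 14·0.1645 + 21·0.1175
 = 0 + 1.484 + 1.59 + 0 + 2.303 + 2.4675
 = 7.8445

7.8445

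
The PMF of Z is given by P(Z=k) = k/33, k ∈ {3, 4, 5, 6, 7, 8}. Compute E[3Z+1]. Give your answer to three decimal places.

E[3Z+1] = Σ (3z+1)·P(Z=z)
 = 10·1/11 + 13·4/33 + 16·5/33 + 19·2/11 + 22·7/33 + 25·8/33
 = 10/11 + 52/33 + 80/33 + 38/11 + 14/3 + 200/33
 = 210/11

19.091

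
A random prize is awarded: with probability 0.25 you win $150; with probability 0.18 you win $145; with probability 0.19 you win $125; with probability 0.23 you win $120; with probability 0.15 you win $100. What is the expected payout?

E[payout] = 150·0.25 + 145·0.18 + 125·0.19 + 120·0.23 + 100·0.15
 = 37.5 + 26.1 + 23.75 + 27.6 + 15
 = 129.95

129.95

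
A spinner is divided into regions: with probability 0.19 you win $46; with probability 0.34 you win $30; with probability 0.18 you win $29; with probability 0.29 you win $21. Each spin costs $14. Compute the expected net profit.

16.25

E[payout] = 46·0.19 + 30·0.34 + 29·0.18 + 21·0.29
 = 8.74 + 10.2 + 5.22 + 6.09
 = 30.25
Net = 30.25 - 14 = 16.25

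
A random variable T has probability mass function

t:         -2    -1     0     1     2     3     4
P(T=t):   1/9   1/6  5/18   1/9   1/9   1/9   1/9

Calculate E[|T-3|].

2.5

E[|T-3|] = Σ |t-3|·P(T=t)
 = 5·1/9 + 4·1/6 + 3·5/18 + 2·1/9 + 1·1/9 + 0·1/9 + 1·1/9
 = 5/9 + 2/3 + 5/6 + 2/9 + 1/9 + 0 + 1/9
 = 5/2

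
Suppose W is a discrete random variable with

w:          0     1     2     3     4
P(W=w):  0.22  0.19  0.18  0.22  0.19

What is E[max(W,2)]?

2.6

E[max(W,2)] = Σ max(w,2)·P(W=w)
 = 2·0.22 + 2·0.19 + 2·0.18 + 3·0.22 + 4·0.19
 = 0.44 + 0.38 + 0.36 + 0.66 + 0.76
 = 2.6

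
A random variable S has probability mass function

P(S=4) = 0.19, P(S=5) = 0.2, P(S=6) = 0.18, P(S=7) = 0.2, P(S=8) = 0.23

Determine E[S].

6.08

E[S] = Σ s·P(S=s)
 = 4·0.19 + 5·0.2 + 6·0.18 + 7·0.2 + 8·0.23
 = 0.76 + 1 + 1.08 + 1.4 + 1.84
 = 6.08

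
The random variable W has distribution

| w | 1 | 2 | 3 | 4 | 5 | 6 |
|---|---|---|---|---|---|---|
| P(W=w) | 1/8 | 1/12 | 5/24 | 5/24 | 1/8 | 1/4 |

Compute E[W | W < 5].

P(W < 5) = 1/8 + 1/12 + 5/24 + 5/24 = 5/8.
E[W | W < 5] = [1·1/8 + 2·1/12 + 3·5/24 + 4·5/24] / (5/8)
 = 7/4 / (5/8)
 = 14/5

2.8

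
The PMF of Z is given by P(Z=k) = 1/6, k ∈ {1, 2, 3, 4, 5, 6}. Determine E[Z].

3.5

E[Z] = Σ z·P(Z=z)
 = 1·1/6 + 2·1/6 + 3·1/6 + 4·1/6 + 5·1/6 + 6·1/6
 = 1/6 + 1/3 + 1/2 + 2/3 + 5/6 + 1
 = 7/2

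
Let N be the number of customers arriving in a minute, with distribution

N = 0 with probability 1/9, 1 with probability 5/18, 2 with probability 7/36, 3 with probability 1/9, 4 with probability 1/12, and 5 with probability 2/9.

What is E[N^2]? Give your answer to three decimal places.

8.944

E[N^2] = Σ n^2·P(N=n)
 = 0·1/9 + 1·5/18 + 4·7/36 + 9·1/9 + 16·1/12 + 25·2/9
 = 0 + 5/18 + 7/9 + 1 + 4/3 + 50/9
 = 161/18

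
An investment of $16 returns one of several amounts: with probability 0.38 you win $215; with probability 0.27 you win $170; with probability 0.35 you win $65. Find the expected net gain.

E[payout] = 215·0.38 + 170·0.27 + 65·0.35
 = 81.7 + 45.9 + 22.75
 = 150.35
Net = 150.35 - 16 = 134.35

134.35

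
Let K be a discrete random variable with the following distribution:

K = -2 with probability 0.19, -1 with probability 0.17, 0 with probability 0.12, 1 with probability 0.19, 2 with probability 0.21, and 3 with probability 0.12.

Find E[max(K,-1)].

0.61

E[max(K,-1)] = Σ max(k,-1)·P(K=k)
 = (-1)·0.19 + (-1)·0.17 + 0·0.12 + 1·0.19 + 2·0.21 + 3·0.12
 = (-0.19) + (-0.17) + 0 + 0.19 + 0.42 + 0.36
 = 0.61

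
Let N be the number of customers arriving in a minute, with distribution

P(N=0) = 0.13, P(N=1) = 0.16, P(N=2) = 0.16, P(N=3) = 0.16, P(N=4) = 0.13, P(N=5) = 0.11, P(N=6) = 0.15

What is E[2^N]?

E[2^N] = Σ 2^n·P(N=n)
 = 1·0.13 + 2·0.16 + 4·0.16 + 8·0.16 + 16·0.13 + 32·0.11 + 64·0.15
 = 0.13 + 0.32 + 0.64 + 1.28 + 2.08 + 3.52 + 9.6
 = 17.57

17.57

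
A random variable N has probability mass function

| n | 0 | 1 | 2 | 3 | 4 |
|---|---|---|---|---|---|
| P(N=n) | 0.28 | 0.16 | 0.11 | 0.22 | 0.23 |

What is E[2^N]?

6.48

E[2^N] = Σ 2^n·P(N=n)
 = 1·0.28 + 2·0.16 + 4·0.11 + 8·0.22 + 16·0.23
 = 0.28 + 0.32 + 0.44 + 1.76 + 3.68
 = 6.48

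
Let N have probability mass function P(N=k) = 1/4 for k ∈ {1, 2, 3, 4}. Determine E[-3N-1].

-8.5

E[-3N-1] = Σ (-3n-1)·P(N=n)
 = (-4)·1/4 + (-7)·1/4 + (-10)·1/4 + (-13)·1/4
 = (-1) + (-7/4) + (-5/2) + (-13/4)
 = -17/2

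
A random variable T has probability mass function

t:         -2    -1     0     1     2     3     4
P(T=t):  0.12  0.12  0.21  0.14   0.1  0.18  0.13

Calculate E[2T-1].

1.08

E[2T-1] = Σ (2t-1)·P(T=t)
 = (-5)·0.12 + (-3)·0.12 + (-1)·0.21 + 1·0.14 + 3·0.1 + 5·0.18 + 7·0.13
 = (-0.6) + (-0.36) + (-0.21) + 0.14 + 0.3 + 0.9 + 0.91
 = 1.08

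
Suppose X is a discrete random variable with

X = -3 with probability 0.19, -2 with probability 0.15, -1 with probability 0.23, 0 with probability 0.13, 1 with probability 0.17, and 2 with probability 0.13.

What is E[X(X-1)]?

E[X(X-1)] = Σ x(x-1)·P(X=x)
 = 12·0.19 + 6·0.15 + 2·0.23 + 0·0.13 + 0·0.17 + 2·0.13
 = 2.28 + 0.9 + 0.46 + 0 + 0 + 0.26
 = 3.9

3.9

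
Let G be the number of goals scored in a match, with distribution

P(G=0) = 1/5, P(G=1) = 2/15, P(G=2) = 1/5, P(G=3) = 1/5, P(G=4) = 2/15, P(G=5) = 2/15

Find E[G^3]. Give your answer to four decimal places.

E[G^3] = Σ g^3·P(G=g)
 = 0·1/5 + 1·2/15 + 8·1/5 + 27·1/5 + 64·2/15 + 125·2/15
 = 0 + 2/15 + 8/5 + 27/5 + 128/15 + 50/3
 = 97/3

32.3333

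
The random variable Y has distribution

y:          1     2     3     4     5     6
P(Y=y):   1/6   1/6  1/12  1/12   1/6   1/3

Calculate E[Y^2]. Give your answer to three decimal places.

E[Y^2] = Σ y^2·P(Y=y)
 = 1·1/6 + 4·1/6 + 9·1/12 + 16·1/12 + 25·1/6 + 36·1/3
 = 1/6 + 2/3 + 3/4 + 4/3 + 25/6 + 12
 = 229/12

19.083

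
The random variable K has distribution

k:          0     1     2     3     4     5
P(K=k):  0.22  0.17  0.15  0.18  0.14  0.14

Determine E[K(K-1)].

E[K(K-1)] = Σ k(k-1)·P(K=k)
 = 0·0.22 + 0·0.17 + 2·0.15 + 6·0.18 + 12·0.14 + 20·0.14
 = 0 + 0 + 0.3 + 1.08 + 1.68 + 2.8
 = 5.86

5.86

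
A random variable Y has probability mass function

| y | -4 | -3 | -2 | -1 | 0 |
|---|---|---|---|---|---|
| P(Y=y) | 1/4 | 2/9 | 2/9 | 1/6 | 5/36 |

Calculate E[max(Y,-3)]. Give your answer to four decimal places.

E[max(Y,-3)] = Σ max(y,-3)·P(Y=y)
 = (-3)·1/4 + (-3)·2/9 + (-2)·2/9 + (-1)·1/6 + 0·5/36
 = (-3/4) + (-2/3) + (-4/9) + (-1/6) + 0
 = -73/36

-2.0278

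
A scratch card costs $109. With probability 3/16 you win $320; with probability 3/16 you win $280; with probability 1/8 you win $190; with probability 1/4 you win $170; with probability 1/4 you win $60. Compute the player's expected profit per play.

84.75

E[payout] = 320·3/16 + 280·3/16 + 190·1/8 + 170·1/4 + 60·1/4
 = 60 + 105/2 + 95/4 + 85/2 + 15
 = 775/4
Net = 775/4 - 109 = 339/4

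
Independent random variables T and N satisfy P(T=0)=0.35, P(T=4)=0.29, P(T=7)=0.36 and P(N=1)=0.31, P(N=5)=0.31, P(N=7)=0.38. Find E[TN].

E[TN] = Σ_t Σ_n tn · P(T=t)P(N=n)
 = 0·0.1085 + 0·0.1085 + 0·0.133 + 4·0.0899 + 20·0.0899 + 28·0.1102 + 7·0.1116 + 35·0.1116 + 49·0.1368
 = 0 + 0 + 0 + 0.3596 + 1.798 + 3.0856 + 0.7812 + 3.906 + 6.7032
 = 16.6336

16.6336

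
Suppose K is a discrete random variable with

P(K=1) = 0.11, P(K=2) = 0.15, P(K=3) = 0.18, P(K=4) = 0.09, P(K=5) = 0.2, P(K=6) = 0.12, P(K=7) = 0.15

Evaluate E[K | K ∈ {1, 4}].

2.35

P(K ∈ {1, 4}) = 0.11 + 0.09 = 0.2.
E[K | K ∈ {1, 4}] = [1·0.11 + 4·0.09] / 0.2
 = 0.47 / 0.2
 = 47/20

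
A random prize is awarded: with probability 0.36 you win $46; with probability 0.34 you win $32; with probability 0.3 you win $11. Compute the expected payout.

30.74

E[payout] = 46·0.36 + 32·0.34 + 11·0.3
 = 16.56 + 10.88 + 3.3
 = 30.74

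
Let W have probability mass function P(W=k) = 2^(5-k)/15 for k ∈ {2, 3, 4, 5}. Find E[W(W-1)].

E[W(W-1)] = Σ w(w-1)·P(W=w)
 = 2·8/15 + 6·4/15 + 12·2/15 + 20·1/15
 = 16/15 + 8/5 + 8/5 + 4/3
 = 28/5

5.6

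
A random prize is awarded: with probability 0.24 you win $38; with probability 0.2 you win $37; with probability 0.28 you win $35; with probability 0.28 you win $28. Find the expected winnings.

E[payout] = 38·0.24 + 37·0.2 + 35·0.28 + 28·0.28
 = 9.12 + 7.4 + 9.8 + 7.84
 = 34.16

34.16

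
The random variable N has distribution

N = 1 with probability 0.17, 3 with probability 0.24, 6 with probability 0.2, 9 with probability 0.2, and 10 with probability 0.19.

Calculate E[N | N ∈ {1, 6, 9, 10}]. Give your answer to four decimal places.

6.6711

P(N ∈ {1, 6, 9, 10}) = 0.17 + 0.2 + 0.2 + 0.19 = 0.76.
E[N | N ∈ {1, 6, 9, 10}] = [1·0.17 + 6·0.2 + 9·0.2 + 10·0.19] / 0.76
 = 5.07 / 0.76
 = 507/76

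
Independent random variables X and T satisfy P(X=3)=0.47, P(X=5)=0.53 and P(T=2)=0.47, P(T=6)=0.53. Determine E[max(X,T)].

5.0882

E[max(X,T)] = Σ_x Σ_t max(x,t) · P(X=x)P(T=t)
 = 3·0.2209 + 6·0.2491 + 5·0.2491 + 6·0.2809
 = 0.6627 + 1.4946 + 1.2455 + 1.6854
 = 5.0882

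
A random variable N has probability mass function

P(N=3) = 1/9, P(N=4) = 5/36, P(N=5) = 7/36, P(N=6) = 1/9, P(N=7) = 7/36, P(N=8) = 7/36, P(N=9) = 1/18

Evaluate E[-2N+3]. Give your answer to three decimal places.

E[-2N+3] = Σ (-2n+3)·P(N=n)
 = (-3)·1/9 + (-5)·5/36 + (-7)·7/36 + (-9)·1/9 + (-11)·7/36 + (-13)·7/36 + (-15)·1/18
 = (-1/3) + (-25/36) + (-49/36) + (-1) + (-77/36) + (-91/36) + (-5/6)
 = -80/9

-8.889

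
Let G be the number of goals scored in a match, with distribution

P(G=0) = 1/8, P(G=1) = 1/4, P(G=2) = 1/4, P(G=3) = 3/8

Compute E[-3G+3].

-2.625

E[-3G+3] = Σ (-3g+3)·P(G=g)
 = 3·1/8 + 0·1/4 + (-3)·1/4 + (-6)·3/8
 = 3/8 + 0 + (-3/4) + (-9/4)
 = -21/8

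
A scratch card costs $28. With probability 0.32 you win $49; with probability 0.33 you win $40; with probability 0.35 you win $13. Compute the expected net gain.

5.43

E[payout] = 49·0.32 + 40·0.33 + 13·0.35
 = 15.68 + 13.2 + 4.55
 = 33.43
Net = 33.43 - 28 = 5.43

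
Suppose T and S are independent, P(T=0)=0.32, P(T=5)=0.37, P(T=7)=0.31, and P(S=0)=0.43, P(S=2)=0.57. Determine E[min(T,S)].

0.7752

E[min(T,S)] = Σ_t Σ_s min(t,s) · P(T=t)P(S=s)
 = 0·0.1376 + 0·0.1824 + 0·0.1591 + 2·0.2109 + 0·0.1333 + 2·0.1767
 = 0 + 0 + 0 + 0.4218 + 0 + 0.3534
 = 0.7752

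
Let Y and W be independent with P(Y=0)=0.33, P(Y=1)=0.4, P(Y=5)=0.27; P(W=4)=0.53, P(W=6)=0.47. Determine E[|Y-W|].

3.4762

E[|Y-W|] = Σ_y Σ_w |y-w| · P(Y=y)P(W=w)
 = 4·0.1749 + 6·0.1551 + 3·0.212 + 5·0.188 + 1·0.1431 + 1·0.1269
 = 0.6996 + 0.9306 + 0.636 + 0.94 + 0.1431 + 0.1269
 = 3.4762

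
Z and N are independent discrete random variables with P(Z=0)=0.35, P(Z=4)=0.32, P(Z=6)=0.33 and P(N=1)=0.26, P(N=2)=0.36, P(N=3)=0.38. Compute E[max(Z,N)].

4.002

E[max(Z,N)] = Σ_z Σ_n max(z,n) · P(Z=z)P(N=n)
 = 1·0.091 + 2·0.126 + 3·0.133 + 4·0.0832 + 4·0.1152 + 4·0.1216 + 6·0.0858 + 6·0.1188 + 6·0.1254
 = 0.091 + 0.252 + 0.399 + 0.3328 + 0.4608 + 0.4864 + 0.5148 + 0.7128 + 0.7524
 = 4.002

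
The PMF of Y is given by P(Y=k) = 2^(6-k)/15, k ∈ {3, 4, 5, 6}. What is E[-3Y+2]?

E[-3Y+2] = Σ (-3y+2)·P(Y=y)
 = (-7)·8/15 + (-10)·4/15 + (-13)·2/15 + (-16)·1/15
 = (-56/15) + (-8/3) + (-26/15) + (-16/15)
 = -46/5

-9.2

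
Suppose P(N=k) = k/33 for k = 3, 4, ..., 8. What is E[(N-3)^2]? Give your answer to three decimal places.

11.818

E[(N-3)^2] = Σ (n-3)^2·P(N=n)
 = 0·1/11 + 1·4/33 + 4·5/33 + 9·2/11 + 16·7/33 + 25·8/33
 = 0 + 4/33 + 20/33 + 18/11 + 112/33 + 200/33
 = 130/11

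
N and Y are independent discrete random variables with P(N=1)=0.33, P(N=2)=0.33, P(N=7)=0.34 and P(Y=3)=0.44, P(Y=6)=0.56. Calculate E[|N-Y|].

E[|N-Y|] = Σ_n Σ_y |n-y| · P(N=n)P(Y=y)
 = 2·0.1452 + 5·0.1848 + 1·0.1452 + 4·0.1848 + 4·0.1496 + 1·0.1904
 = 0.2904 + 0.924 + 0.1452 + 0.7392 + 0.5984 + 0.1904
 = 2.8876

2.8876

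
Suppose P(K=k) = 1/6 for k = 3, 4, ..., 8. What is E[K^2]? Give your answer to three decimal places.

33.167

E[K^2] = Σ k^2·P(K=k)
 = 9·1/6 + 16·1/6 + 25·1/6 + 36·1/6 + 49·1/6 + 64·1/6
 = 3/2 + 8/3 + 25/6 + 6 + 49/6 + 32/3
 = 199/6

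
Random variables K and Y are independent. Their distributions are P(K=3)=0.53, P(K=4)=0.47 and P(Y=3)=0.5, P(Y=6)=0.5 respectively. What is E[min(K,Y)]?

3.235

E[min(K,Y)] = Σ_k Σ_y min(k,y) · P(K=k)P(Y=y)
 = 3·0.265 + 3·0.265 + 3·0.235 + 4·0.235
 = 0.795 + 0.795 + 0.705 + 0.94
 = 3.235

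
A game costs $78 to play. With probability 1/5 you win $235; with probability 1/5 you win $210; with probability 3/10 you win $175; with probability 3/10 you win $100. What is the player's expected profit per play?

E[payout] = 235·1/5 + 210·1/5 + 175·3/10 + 100·3/10
 = 47 + 42 + 105/2 + 30
 = 343/2
Net = 343/2 - 78 = 187/2

93.5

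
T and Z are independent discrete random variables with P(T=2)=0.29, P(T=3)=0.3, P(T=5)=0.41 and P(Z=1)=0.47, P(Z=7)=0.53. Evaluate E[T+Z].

7.71

E[T+Z] = Σ_t Σ_z (t+z) · P(T=t)P(Z=z)
 = 3·0.1363 + 9·0.1537 + 4·0.141 + 10·0.159 + 6·0.1927 + 12·0.2173
 = 0.4089 + 1.3833 + 0.564 + 1.59 + 1.1562 + 2.6076
 = 7.71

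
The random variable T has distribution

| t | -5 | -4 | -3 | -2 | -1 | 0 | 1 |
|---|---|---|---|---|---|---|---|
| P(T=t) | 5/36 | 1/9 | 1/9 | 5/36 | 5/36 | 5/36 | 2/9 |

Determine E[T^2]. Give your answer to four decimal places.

7.1667

E[T^2] = Σ t^2·P(T=t)
 = 25·5/36 + 16·1/9 + 9·1/9 + 4·5/36 + 1·5/36 + 0·5/36 + 1·2/9
 = 125/36 + 16/9 + 1 + 5/9 + 5/36 + 0 + 2/9
 = 43/6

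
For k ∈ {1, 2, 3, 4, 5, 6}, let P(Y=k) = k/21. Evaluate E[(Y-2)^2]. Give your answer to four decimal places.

E[(Y-2)^2] = Σ (y-2)^2·P(Y=y)
 = 1·1/21 + 0·2/21 + 1·1/7 + 4·4/21 + 9·5/21 + 16·2/7
 = 1/21 + 0 + 1/7 + 16/21 + 15/7 + 32/7
 = 23/3

7.6667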